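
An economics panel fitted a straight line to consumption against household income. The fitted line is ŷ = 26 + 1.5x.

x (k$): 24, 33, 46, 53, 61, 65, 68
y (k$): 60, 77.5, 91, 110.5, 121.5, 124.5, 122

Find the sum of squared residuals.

x=24: ŷ = 26 + 1.5·24 = 62; r = 60 − 62 = -2
x=33: ŷ = 26 + 1.5·33 = 75.5; r = 77.5 − 75.5 = 2
x=46: ŷ = 26 + 1.5·46 = 95; r = 91 − 95 = -4
x=53: ŷ = 26 + 1.5·53 = 105.5; r = 110.5 − 105.5 = 5
x=61: ŷ = 26 + 1.5·61 = 117.5; r = 121.5 − 117.5 = 4
x=65: ŷ = 26 + 1.5·65 = 123.5; r = 124.5 − 123.5 = 1
x=68: ŷ = 26 + 1.5·68 = 128; r = 122 − 128 = -6
SSE = 4 + 4 + 16 + 25 + 16 + 1 + 36 = 102

SSE = 102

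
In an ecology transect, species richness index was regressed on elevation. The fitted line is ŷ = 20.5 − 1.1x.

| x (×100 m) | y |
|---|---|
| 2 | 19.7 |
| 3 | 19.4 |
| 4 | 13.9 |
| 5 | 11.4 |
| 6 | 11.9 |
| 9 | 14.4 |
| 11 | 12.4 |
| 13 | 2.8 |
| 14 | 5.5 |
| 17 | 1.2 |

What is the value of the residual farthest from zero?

e = 4

x=2: ŷ = 20.5 − 1.1·2 = 18.3; e = 19.7 − 18.3 = 1.4
x=3: ŷ = 20.5 − 1.1·3 = 17.2; e = 19.4 − 17.2 = 2.2
x=4: ŷ = 20.5 − 1.1·4 = 16.1; e = 13.9 − 16.1 = -2.2
x=5: ŷ = 20.5 − 1.1·5 = 15; e = 11.4 − 15 = -3.6
x=6: ŷ = 20.5 − 1.1·6 = 13.9; e = 11.9 − 13.9 = -2
x=9: ŷ = 20.5 − 1.1·9 = 10.6; e = 14.4 − 10.6 = 3.8
x=11: ŷ = 20.5 − 1.1·11 = 8.4; e = 12.4 − 8.4 = 4
x=13: ŷ = 20.5 − 1.1·13 = 6.2; e = 2.8 − 6.2 = -3.4
x=14: ŷ = 20.5 − 1.1·14 = 5.1; e = 5.5 − 5.1 = 0.4
x=17: ŷ = 20.5 − 1.1·17 = 1.8; e = 1.2 − 1.8 = -0.6
Largest |e| is 4 at x = 11, residual 4.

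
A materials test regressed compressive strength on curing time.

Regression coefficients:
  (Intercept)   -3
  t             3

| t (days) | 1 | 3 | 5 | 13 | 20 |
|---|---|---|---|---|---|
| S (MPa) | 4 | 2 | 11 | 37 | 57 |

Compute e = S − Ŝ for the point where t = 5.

e = -1

Ŝ = -3 + 3·5 = 12
e = 11 − 12 = -1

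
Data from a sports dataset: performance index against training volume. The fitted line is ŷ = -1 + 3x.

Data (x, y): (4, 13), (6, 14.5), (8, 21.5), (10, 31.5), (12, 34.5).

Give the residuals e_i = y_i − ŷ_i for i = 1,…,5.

x=4: ŷ = -1 + 3·4 = 11; e = 13 − 11 = 2
x=6: ŷ = -1 + 3·6 = 17; e = 14.5 − 17 = -2.5
x=8: ŷ = -1 + 3·8 = 23; e = 21.5 − 23 = -1.5
x=10: ŷ = -1 + 3·10 = 29; e = 31.5 − 29 = 2.5
x=12: ŷ = -1 + 3·12 = 35; e = 34.5 − 35 = -0.5

2, -2.5, -1.5, 2.5, -0.5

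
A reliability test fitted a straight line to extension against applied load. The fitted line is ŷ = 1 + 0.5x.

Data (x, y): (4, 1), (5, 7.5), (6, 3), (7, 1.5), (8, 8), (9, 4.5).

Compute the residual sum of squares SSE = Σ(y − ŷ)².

x=4: ŷ = 1 + 0.5·4 = 3; e = 1 − 3 = -2
x=5: ŷ = 1 + 0.5·5 = 3.5; e = 7.5 − 3.5 = 4
x=6: ŷ = 1 + 0.5·6 = 4; e = 3 − 4 = -1
x=7: ŷ = 1 + 0.5·7 = 4.5; e = 1.5 − 4.5 = -3
x=8: ŷ = 1 + 0.5·8 = 5; e = 8 − 5 = 3
x=9: ŷ = 1 + 0.5·9 = 5.5; e = 4.5 − 5.5 = -1
SSE = 4 + 16 + 1 + 9 + 9 + 1 = 40

SSE = 40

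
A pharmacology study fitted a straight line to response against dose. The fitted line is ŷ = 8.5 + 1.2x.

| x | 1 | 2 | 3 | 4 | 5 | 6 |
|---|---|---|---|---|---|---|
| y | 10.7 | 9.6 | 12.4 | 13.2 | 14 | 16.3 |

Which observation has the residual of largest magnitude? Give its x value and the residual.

x = 2, r = -1.3

x=1: ŷ = 8.5 + 1.2·1 = 9.7; r = 10.7 − 9.7 = 1
x=2: ŷ = 8.5 + 1.2·2 = 10.9; r = 9.6 − 10.9 = -1.3
x=3: ŷ = 8.5 + 1.2·3 = 12.1; r = 12.4 − 12.1 = 0.3
x=4: ŷ = 8.5 + 1.2·4 = 13.3; r = 13.2 − 13.3 = -0.1
x=5: ŷ = 8.5 + 1.2·5 = 14.5; r = 14 − 14.5 = -0.5
x=6: ŷ = 8.5 + 1.2·6 = 15.7; r = 16.3 − 15.7 = 0.6
Largest |r| is 1.3 at x = 2, residual -1.3.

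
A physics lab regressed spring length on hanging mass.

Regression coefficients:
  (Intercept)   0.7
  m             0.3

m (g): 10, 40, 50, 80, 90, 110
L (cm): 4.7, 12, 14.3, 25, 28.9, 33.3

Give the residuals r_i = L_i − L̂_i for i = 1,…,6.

m=10: L̂ = 0.7 + 0.3·10 = 3.7; r = 4.7 − 3.7 = 1
m=40: L̂ = 0.7 + 0.3·40 = 12.7; r = 12 − 12.7 = -0.7
m=50: L̂ = 0.7 + 0.3·50 = 15.7; r = 14.3 − 15.7 = -1.4
m=80: L̂ = 0.7 + 0.3·80 = 24.7; r = 25 − 24.7 = 0.3
m=90: L̂ = 0.7 + 0.3·90 = 27.7; r = 28.9 − 27.7 = 1.2
m=110: L̂ = 0.7 + 0.3·110 = 33.7; r = 33.3 − 33.7 = -0.4

1, -0.7, -1.4, 0.3, 1.2, -0.4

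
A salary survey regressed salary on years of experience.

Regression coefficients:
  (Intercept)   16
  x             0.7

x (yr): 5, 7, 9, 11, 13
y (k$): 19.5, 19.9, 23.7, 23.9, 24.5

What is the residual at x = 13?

ŷ = 16 + 0.7·13 = 25.1
e = 24.5 − 25.1 = -0.6

e = -0.6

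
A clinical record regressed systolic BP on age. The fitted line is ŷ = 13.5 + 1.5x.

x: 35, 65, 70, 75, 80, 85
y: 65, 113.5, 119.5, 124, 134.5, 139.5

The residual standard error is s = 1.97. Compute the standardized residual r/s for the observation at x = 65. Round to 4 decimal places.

1.2690

ŷ = 13.5 + 1.5·65 = 111
r = 113.5 − 111 = 2.5
r/s = 2.5 / 1.97 = 1.2690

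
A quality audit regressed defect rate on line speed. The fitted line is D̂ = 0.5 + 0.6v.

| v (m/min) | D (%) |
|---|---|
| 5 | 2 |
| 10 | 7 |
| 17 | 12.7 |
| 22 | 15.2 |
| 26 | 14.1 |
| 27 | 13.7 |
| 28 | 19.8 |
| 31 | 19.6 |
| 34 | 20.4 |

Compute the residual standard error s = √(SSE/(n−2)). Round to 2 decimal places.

v=5: D̂ = 0.5 + 0.6·5 = 3.5; r = 2 − 3.5 = -1.5
v=10: D̂ = 0.5 + 0.6·10 = 6.5; r = 7 − 6.5 = 0.5
v=17: D̂ = 0.5 + 0.6·17 = 10.7; r = 12.7 − 10.7 = 2
v=22: D̂ = 0.5 + 0.6·22 = 13.7; r = 15.2 − 13.7 = 1.5
v=26: D̂ = 0.5 + 0.6·26 = 16.1; r = 14.1 − 16.1 = -2
v=27: D̂ = 0.5 + 0.6·27 = 16.7; r = 13.7 − 16.7 = -3
v=28: D̂ = 0.5 + 0.6·28 = 17.3; r = 19.8 − 17.3 = 2.5
v=31: D̂ = 0.5 + 0.6·31 = 19.1; r = 19.6 − 19.1 = 0.5
v=34: D̂ = 0.5 + 0.6·34 = 20.9; r = 20.4 − 20.9 = -0.5
SSE = 2.25 + 0.25 + 4 + 2.25 + 4 + 9 + 6.25 + 0.25 + 0.25 = 28.5
s = √(28.5/7) = √4.07143 ≈ 2.02

s = 2.02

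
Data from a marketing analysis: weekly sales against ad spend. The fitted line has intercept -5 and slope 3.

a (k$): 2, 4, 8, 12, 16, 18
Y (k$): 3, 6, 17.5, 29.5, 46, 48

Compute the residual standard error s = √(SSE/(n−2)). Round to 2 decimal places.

s = 2.21

a=2: ŷ = -5 + 3·2 = 1; e = 3 − 1 = 2
a=4: ŷ = -5 + 3·4 = 7; e = 6 − 7 = -1
a=8: ŷ = -5 + 3·8 = 19; e = 17.5 − 19 = -1.5
a=12: ŷ = -5 + 3·12 = 31; e = 29.5 − 31 = -1.5
a=16: ŷ = -5 + 3·16 = 43; e = 46 − 43 = 3
a=18: ŷ = -5 + 3·18 = 49; e = 48 − 49 = -1
SSE = 4 + 1 + 2.25 + 2.25 + 9 + 1 = 19.5
s = √(19.5/4) = √4.875 ≈ 2.21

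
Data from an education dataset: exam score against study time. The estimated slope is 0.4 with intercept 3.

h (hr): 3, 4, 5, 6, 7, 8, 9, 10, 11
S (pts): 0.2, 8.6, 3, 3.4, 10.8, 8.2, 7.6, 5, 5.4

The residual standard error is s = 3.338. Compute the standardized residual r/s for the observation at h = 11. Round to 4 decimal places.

-0.5992

ŷ = 3 + 0.4·11 = 7.4
r = 5.4 − 7.4 = -2
r/s = -2 / 3.338 = -0.5992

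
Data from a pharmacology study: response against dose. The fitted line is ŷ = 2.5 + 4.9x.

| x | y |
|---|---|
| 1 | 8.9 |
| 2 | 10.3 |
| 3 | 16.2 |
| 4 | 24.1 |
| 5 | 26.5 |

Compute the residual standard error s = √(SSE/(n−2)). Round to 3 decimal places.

x=1: ŷ = 2.5 + 4.9·1 = 7.4; e = 8.9 − 7.4 = 1.5
x=2: ŷ = 2.5 + 4.9·2 = 12.3; e = 10.3 − 12.3 = -2
x=3: ŷ = 2.5 + 4.9·3 = 17.2; e = 16.2 − 17.2 = -1
x=4: ŷ = 2.5 + 4.9·4 = 22.1; e = 24.1 − 22.1 = 2
x=5: ŷ = 2.5 + 4.9·5 = 27; e = 26.5 − 27 = -0.5
SSE = 2.25 + 4 + 1 + 4 + 0.25 = 11.5
s = √(11.5/3) = √3.83333 ≈ 1.958

s = 1.958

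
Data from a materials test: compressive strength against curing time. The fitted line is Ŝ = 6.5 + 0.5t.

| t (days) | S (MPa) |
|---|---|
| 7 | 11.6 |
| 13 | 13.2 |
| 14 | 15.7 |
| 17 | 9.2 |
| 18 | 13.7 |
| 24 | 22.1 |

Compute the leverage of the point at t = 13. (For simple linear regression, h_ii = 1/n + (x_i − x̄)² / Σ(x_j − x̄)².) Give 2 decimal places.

h = 0.21

t̄ = (7 + 13 + 14 + 17 + 18 + 24)/6 = 15.5
Σ(t − t̄)² = 72.25 + 6.25 + 2.25 + 2.25 + 6.25 + 72.25 = 161.5
h = 1/6 + (-2.5)²/161.5 = 0.166667 + 0.0386997 = 0.21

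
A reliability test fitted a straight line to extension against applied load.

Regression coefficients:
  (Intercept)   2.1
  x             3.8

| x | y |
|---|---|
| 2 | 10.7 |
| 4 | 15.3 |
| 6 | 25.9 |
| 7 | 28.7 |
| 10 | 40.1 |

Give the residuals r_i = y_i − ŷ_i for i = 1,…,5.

x=2: ŷ = 2.1 + 3.8·2 = 9.7; r = 10.7 − 9.7 = 1
x=4: ŷ = 2.1 + 3.8·4 = 17.3; r = 15.3 − 17.3 = -2
x=6: ŷ = 2.1 + 3.8·6 = 24.9; r = 25.9 − 24.9 = 1
x=7: ŷ = 2.1 + 3.8·7 = 28.7; r = 28.7 − 28.7 = 0
x=10: ŷ = 2.1 + 3.8·10 = 40.1; r = 40.1 − 40.1 = 0

1, -2, 1, 0, 0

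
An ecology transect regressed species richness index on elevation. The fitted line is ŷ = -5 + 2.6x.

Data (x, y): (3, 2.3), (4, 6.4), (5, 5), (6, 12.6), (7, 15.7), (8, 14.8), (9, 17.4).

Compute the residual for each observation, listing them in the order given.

-0.5, 1, -3, 2, 2.5, -1, -1

x=3: ŷ = -5 + 2.6·3 = 2.8; e = 2.3 − 2.8 = -0.5
x=4: ŷ = -5 + 2.6·4 = 5.4; e = 6.4 − 5.4 = 1
x=5: ŷ = -5 + 2.6·5 = 8; e = 5 − 8 = -3
x=6: ŷ = -5 + 2.6·6 = 10.6; e = 12.6 − 10.6 = 2
x=7: ŷ = -5 + 2.6·7 = 13.2; e = 15.7 − 13.2 = 2.5
x=8: ŷ = -5 + 2.6·8 = 15.8; e = 14.8 − 15.8 = -1
x=9: ŷ = -5 + 2.6·9 = 18.4; e = 17.4 − 18.4 = -1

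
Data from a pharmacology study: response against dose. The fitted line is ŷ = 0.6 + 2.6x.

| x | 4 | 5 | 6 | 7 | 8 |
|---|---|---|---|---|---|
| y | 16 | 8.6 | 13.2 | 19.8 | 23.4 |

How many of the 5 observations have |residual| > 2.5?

3

x=4: ŷ = 0.6 + 2.6·4 = 11; e = 16 − 11 = 5
x=5: ŷ = 0.6 + 2.6·5 = 13.6; e = 8.6 − 13.6 = -5
x=6: ŷ = 0.6 + 2.6·6 = 16.2; e = 13.2 − 16.2 = -3
x=7: ŷ = 0.6 + 2.6·7 = 18.8; e = 19.8 − 18.8 = 1
x=8: ŷ = 0.6 + 2.6·8 = 21.4; e = 23.4 − 21.4 = 2
|e| > 2.5: x=4 (|e|=5), x=5 (|e|=5), x=6 (|e|=3) → 3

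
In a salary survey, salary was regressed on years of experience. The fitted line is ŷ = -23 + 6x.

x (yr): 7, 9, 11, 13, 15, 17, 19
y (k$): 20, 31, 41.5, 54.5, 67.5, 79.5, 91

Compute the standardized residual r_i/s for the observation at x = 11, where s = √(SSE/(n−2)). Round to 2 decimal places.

-1.68

x=7: ŷ = -23 + 6·7 = 19; r = 20 − 19 = 1
x=9: ŷ = -23 + 6·9 = 31; r = 31 − 31 = 0
x=11: ŷ = -23 + 6·11 = 43; r = 41.5 − 43 = -1.5
x=13: ŷ = -23 + 6·13 = 55; r = 54.5 − 55 = -0.5
x=15: ŷ = -23 + 6·15 = 67; r = 67.5 − 67 = 0.5
x=17: ŷ = -23 + 6·17 = 79; r = 79.5 − 79 = 0.5
x=19: ŷ = -23 + 6·19 = 91; r = 91 − 91 = 0
SSE = 1 + 0 + 2.25 + 0.25 + 0.25 + 0.25 + 0 = 4
s = √(4/5) = 0.894427
r/s = -1.5 / 0.894427 = -1.68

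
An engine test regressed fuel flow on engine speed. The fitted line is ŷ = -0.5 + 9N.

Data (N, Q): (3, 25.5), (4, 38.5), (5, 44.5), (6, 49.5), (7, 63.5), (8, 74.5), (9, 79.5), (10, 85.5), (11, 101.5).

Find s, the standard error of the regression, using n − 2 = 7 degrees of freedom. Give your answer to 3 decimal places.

s = 2.976

N=3: ŷ = -0.5 + 9·3 = 26.5; e = 25.5 − 26.5 = -1
N=4: ŷ = -0.5 + 9·4 = 35.5; e = 38.5 − 35.5 = 3
N=5: ŷ = -0.5 + 9·5 = 44.5; e = 44.5 − 44.5 = 0
N=6: ŷ = -0.5 + 9·6 = 53.5; e = 49.5 − 53.5 = -4
N=7: ŷ = -0.5 + 9·7 = 62.5; e = 63.5 − 62.5 = 1
N=8: ŷ = -0.5 + 9·8 = 71.5; e = 74.5 − 71.5 = 3
N=9: ŷ = -0.5 + 9·9 = 80.5; e = 79.5 − 80.5 = -1
N=10: ŷ = -0.5 + 9·10 = 89.5; e = 85.5 − 89.5 = -4
N=11: ŷ = -0.5 + 9·11 = 98.5; e = 101.5 − 98.5 = 3
SSE = 1 + 9 + 0 + 16 + 1 + 9 + 1 + 16 + 9 = 62
s = √(62/7) = √8.85714 ≈ 2.976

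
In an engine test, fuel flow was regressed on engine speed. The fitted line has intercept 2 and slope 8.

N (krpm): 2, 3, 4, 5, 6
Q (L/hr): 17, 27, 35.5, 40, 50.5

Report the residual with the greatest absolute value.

N=2: Q̂ = 2 + 8·2 = 18; r = 17 − 18 = -1
N=3: Q̂ = 2 + 8·3 = 26; r = 27 − 26 = 1
N=4: Q̂ = 2 + 8·4 = 34; r = 35.5 − 34 = 1.5
N=5: Q̂ = 2 + 8·5 = 42; r = 40 − 42 = -2
N=6: Q̂ = 2 + 8·6 = 50; r = 50.5 − 50 = 0.5
Largest |r| is 2 at N = 5, residual -2.

r = -2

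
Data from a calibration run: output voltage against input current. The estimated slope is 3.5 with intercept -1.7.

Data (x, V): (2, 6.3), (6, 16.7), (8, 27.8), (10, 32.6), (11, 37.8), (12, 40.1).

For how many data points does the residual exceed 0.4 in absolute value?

5

x=2: ŷ = -1.7 + 3.5·2 = 5.3; e = 6.3 − 5.3 = 1
x=6: ŷ = -1.7 + 3.5·6 = 19.3; e = 16.7 − 19.3 = -2.6
x=8: ŷ = -1.7 + 3.5·8 = 26.3; e = 27.8 − 26.3 = 1.5
x=10: ŷ = -1.7 + 3.5·10 = 33.3; e = 32.6 − 33.3 = -0.7
x=11: ŷ = -1.7 + 3.5·11 = 36.8; e = 37.8 − 36.8 = 1
x=12: ŷ = -1.7 + 3.5·12 = 40.3; e = 40.1 − 40.3 = -0.2
|e| > 0.4: x=2 (|e|=1), x=6 (|e|=2.6), x=8 (|e|=1.5), x=10 (|e|=0.7), x=11 (|e|=1) → 5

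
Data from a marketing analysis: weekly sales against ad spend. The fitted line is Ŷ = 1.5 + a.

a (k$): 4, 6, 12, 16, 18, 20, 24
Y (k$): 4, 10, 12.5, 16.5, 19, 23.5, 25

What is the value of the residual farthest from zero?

e = 2.5

a=4: Ŷ = 1.5 + 4 = 5.5; e = 4 − 5.5 = -1.5
a=6: Ŷ = 1.5 + 6 = 7.5; e = 10 − 7.5 = 2.5
a=12: Ŷ = 1.5 + 12 = 13.5; e = 12.5 − 13.5 = -1
a=16: Ŷ = 1.5 + 16 = 17.5; e = 16.5 − 17.5 = -1
a=18: Ŷ = 1.5 + 18 = 19.5; e = 19 − 19.5 = -0.5
a=20: Ŷ = 1.5 + 20 = 21.5; e = 23.5 − 21.5 = 2
a=24: Ŷ = 1.5 + 24 = 25.5; e = 25 − 25.5 = -0.5
Largest |e| is 2.5 at a = 6, residual 2.5.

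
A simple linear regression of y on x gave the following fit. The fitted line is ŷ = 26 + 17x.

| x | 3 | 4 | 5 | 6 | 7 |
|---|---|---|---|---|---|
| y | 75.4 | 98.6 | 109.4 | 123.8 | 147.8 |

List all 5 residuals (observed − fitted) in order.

x=3: ŷ = 26 + 17·3 = 77; e = 75.4 − 77 = -1.6
x=4: ŷ = 26 + 17·4 = 94; e = 98.6 − 94 = 4.6
x=5: ŷ = 26 + 17·5 = 111; e = 109.4 − 111 = -1.6
x=6: ŷ = 26 + 17·6 = 128; e = 123.8 − 128 = -4.2
x=7: ŷ = 26 + 17·7 = 145; e = 147.8 − 145 = 2.8

-1.6, 4.6, -1.6, -4.2, 2.8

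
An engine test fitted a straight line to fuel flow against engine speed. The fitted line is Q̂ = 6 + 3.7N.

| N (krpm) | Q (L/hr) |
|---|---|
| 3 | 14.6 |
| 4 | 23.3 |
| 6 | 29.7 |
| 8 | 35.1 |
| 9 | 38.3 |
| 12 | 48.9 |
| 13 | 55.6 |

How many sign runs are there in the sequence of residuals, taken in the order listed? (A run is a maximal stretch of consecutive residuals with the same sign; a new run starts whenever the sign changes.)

4 runs

N=3: Q̂ = 6 + 3.7·3 = 17.1; e = 14.6 − 17.1 = -2.5
N=4: Q̂ = 6 + 3.7·4 = 20.8; e = 23.3 − 20.8 = 2.5
N=6: Q̂ = 6 + 3.7·6 = 28.2; e = 29.7 − 28.2 = 1.5
N=8: Q̂ = 6 + 3.7·8 = 35.6; e = 35.1 − 35.6 = -0.5
N=9: Q̂ = 6 + 3.7·9 = 39.3; e = 38.3 − 39.3 = -1
N=12: Q̂ = 6 + 3.7·12 = 50.4; e = 48.9 − 50.4 = -1.5
N=13: Q̂ = 6 + 3.7·13 = 54.1; e = 55.6 − 54.1 = 1.5
Signs: − + + − − − +
Runs: −×1, +×2, −×3, +×1 → 4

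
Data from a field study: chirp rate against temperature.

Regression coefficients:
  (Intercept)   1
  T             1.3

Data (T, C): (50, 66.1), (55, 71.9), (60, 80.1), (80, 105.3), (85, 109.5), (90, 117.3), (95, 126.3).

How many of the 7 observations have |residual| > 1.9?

T=50: ŷ = 1 + 1.3·50 = 66; e = 66.1 − 66 = 0.1
T=55: ŷ = 1 + 1.3·55 = 72.5; e = 71.9 − 72.5 = -0.6
T=60: ŷ = 1 + 1.3·60 = 79; e = 80.1 − 79 = 1.1
T=80: ŷ = 1 + 1.3·80 = 105; e = 105.3 − 105 = 0.3
T=85: ŷ = 1 + 1.3·85 = 111.5; e = 109.5 − 111.5 = -2
T=90: ŷ = 1 + 1.3·90 = 118; e = 117.3 − 118 = -0.7
T=95: ŷ = 1 + 1.3·95 = 124.5; e = 126.3 − 124.5 = 1.8
|e| > 1.9: T=85 (|e|=2) → 1

1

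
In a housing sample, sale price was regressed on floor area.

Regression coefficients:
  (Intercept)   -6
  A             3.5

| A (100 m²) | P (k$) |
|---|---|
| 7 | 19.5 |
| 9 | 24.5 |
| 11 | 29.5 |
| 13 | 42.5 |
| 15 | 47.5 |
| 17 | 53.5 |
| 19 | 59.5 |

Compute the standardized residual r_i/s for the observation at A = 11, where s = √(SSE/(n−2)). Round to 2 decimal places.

-1.43

A=7: ŷ = -6 + 3.5·7 = 18.5; r = 19.5 − 18.5 = 1
A=9: ŷ = -6 + 3.5·9 = 25.5; r = 24.5 − 25.5 = -1
A=11: ŷ = -6 + 3.5·11 = 32.5; r = 29.5 − 32.5 = -3
A=13: ŷ = -6 + 3.5·13 = 39.5; r = 42.5 − 39.5 = 3
A=15: ŷ = -6 + 3.5·15 = 46.5; r = 47.5 − 46.5 = 1
A=17: ŷ = -6 + 3.5·17 = 53.5; r = 53.5 − 53.5 = 0
A=19: ŷ = -6 + 3.5·19 = 60.5; r = 59.5 − 60.5 = -1
SSE = 1 + 1 + 9 + 9 + 1 + 0 + 1 = 22
s = √(22/5) = 2.09762
r/s = -3 / 2.09762 = -1.43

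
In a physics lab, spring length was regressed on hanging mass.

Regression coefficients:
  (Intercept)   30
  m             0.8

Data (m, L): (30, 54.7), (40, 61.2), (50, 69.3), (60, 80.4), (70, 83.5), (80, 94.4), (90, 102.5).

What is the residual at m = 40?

r = -0.8

ŷ = 30 + 0.8·40 = 62
r = 61.2 − 62 = -0.8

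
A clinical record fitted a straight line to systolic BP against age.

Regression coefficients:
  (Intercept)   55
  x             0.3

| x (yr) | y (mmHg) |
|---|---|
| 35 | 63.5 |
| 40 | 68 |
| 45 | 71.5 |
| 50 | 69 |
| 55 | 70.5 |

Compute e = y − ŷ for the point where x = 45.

ŷ = 55 + 0.3·45 = 68.5
e = 71.5 − 68.5 = 3

e = 3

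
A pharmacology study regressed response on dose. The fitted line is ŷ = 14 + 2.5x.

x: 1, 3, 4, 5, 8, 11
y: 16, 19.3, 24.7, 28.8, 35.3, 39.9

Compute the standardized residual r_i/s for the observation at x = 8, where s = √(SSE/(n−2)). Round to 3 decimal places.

0.669

x=1: ŷ = 14 + 2.5·1 = 16.5; r = 16 − 16.5 = -0.5
x=3: ŷ = 14 + 2.5·3 = 21.5; r = 19.3 − 21.5 = -2.2
x=4: ŷ = 14 + 2.5·4 = 24; r = 24.7 − 24 = 0.7
x=5: ŷ = 14 + 2.5·5 = 26.5; r = 28.8 − 26.5 = 2.3
x=8: ŷ = 14 + 2.5·8 = 34; r = 35.3 − 34 = 1.3
x=11: ŷ = 14 + 2.5·11 = 41.5; r = 39.9 − 41.5 = -1.6
SSE = 0.25 + 4.84 + 0.49 + 5.29 + 1.69 + 2.56 = 15.12
s = √(15.12/4) = 1.94422
r/s = 1.3 / 1.94422 = 0.669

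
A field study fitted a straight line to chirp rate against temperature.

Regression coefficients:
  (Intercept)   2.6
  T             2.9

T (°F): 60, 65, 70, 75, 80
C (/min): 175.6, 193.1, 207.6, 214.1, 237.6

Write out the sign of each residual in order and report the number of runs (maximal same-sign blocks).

4 runs

T=60: ŷ = 2.6 + 2.9·60 = 176.6; r = 175.6 − 176.6 = -1
T=65: ŷ = 2.6 + 2.9·65 = 191.1; r = 193.1 − 191.1 = 2
T=70: ŷ = 2.6 + 2.9·70 = 205.6; r = 207.6 − 205.6 = 2
T=75: ŷ = 2.6 + 2.9·75 = 220.1; r = 214.1 − 220.1 = -6
T=80: ŷ = 2.6 + 2.9·80 = 234.6; r = 237.6 − 234.6 = 3
Signs: − + + − +
Runs: −×1, +×2, −×1, +×1 → 4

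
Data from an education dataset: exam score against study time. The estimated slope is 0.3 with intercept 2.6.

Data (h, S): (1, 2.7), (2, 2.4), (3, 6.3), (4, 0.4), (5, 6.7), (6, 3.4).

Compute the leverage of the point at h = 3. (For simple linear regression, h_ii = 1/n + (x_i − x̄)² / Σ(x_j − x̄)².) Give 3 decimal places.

h = 0.181

h̄ = (1 + 2 + 3 + 4 + 5 + 6)/6 = 3.5
Σ(h − h̄)² = 6.25 + 2.25 + 0.25 + 0.25 + 2.25 + 6.25 = 17.5
h = 1/6 + (-0.5)²/17.5 = 0.166667 + 0.0142857 = 0.181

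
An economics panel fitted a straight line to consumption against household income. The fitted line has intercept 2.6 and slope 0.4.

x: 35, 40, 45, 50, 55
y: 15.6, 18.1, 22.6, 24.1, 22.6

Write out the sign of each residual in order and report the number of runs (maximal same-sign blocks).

x=35: ŷ = 2.6 + 0.4·35 = 16.6; r = 15.6 − 16.6 = -1
x=40: ŷ = 2.6 + 0.4·40 = 18.6; r = 18.1 − 18.6 = -0.5
x=45: ŷ = 2.6 + 0.4·45 = 20.6; r = 22.6 − 20.6 = 2
x=50: ŷ = 2.6 + 0.4·50 = 22.6; r = 24.1 − 22.6 = 1.5
x=55: ŷ = 2.6 + 0.4·55 = 24.6; r = 22.6 − 24.6 = -2
Signs: − − + + −
Runs: −×2, +×2, −×1 → 3

3 runs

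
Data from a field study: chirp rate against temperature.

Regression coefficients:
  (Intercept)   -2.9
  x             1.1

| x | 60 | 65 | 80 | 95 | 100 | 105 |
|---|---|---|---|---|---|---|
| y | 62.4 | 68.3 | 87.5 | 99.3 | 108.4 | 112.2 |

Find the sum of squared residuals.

SSE = 13.48

x=60: ŷ = -2.9 + 1.1·60 = 63.1; e = 62.4 − 63.1 = -0.7
x=65: ŷ = -2.9 + 1.1·65 = 68.6; e = 68.3 − 68.6 = -0.3
x=80: ŷ = -2.9 + 1.1·80 = 85.1; e = 87.5 − 85.1 = 2.4
x=95: ŷ = -2.9 + 1.1·95 = 101.6; e = 99.3 − 101.6 = -2.3
x=100: ŷ = -2.9 + 1.1·100 = 107.1; e = 108.4 − 107.1 = 1.3
x=105: ŷ = -2.9 + 1.1·105 = 112.6; e = 112.2 − 112.6 = -0.4
SSE = 0.49 + 0.09 + 5.76 + 5.29 + 1.69 + 0.16 = 13.48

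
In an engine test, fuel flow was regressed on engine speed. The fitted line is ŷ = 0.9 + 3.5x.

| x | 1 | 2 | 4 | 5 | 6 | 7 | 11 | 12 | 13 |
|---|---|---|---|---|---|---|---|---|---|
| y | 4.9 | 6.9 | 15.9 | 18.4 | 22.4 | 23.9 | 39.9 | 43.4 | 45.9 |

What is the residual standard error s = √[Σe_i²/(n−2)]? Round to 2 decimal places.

x=1: ŷ = 0.9 + 3.5·1 = 4.4; e = 4.9 − 4.4 = 0.5
x=2: ŷ = 0.9 + 3.5·2 = 7.9; e = 6.9 − 7.9 = -1
x=4: ŷ = 0.9 + 3.5·4 = 14.9; e = 15.9 − 14.9 = 1
x=5: ŷ = 0.9 + 3.5·5 = 18.4; e = 18.4 − 18.4 = 0
x=6: ŷ = 0.9 + 3.5·6 = 21.9; e = 22.4 − 21.9 = 0.5
x=7: ŷ = 0.9 + 3.5·7 = 25.4; e = 23.9 − 25.4 = -1.5
x=11: ŷ = 0.9 + 3.5·11 = 39.4; e = 39.9 − 39.4 = 0.5
x=12: ŷ = 0.9 + 3.5·12 = 42.9; e = 43.4 − 42.9 = 0.5
x=13: ŷ = 0.9 + 3.5·13 = 46.4; e = 45.9 − 46.4 = -0.5
SSE = 0.25 + 1 + 1 + 0 + 0.25 + 2.25 + 0.25 + 0.25 + 0.25 = 5.5
s = √(5.5/7) = √0.785714 ≈ 0.89

s = 0.89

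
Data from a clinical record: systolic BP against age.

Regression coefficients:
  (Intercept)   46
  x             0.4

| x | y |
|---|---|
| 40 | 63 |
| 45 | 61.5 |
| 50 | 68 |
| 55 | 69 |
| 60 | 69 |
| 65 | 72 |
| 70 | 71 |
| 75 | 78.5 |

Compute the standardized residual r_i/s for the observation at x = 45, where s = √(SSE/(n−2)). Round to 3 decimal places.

x=40: ŷ = 46 + 0.4·40 = 62; r = 63 − 62 = 1
x=45: ŷ = 46 + 0.4·45 = 64; r = 61.5 − 64 = -2.5
x=50: ŷ = 46 + 0.4·50 = 66; r = 68 − 66 = 2
x=55: ŷ = 46 + 0.4·55 = 68; r = 69 − 68 = 1
x=60: ŷ = 46 + 0.4·60 = 70; r = 69 − 70 = -1
x=65: ŷ = 46 + 0.4·65 = 72; r = 72 − 72 = 0
x=70: ŷ = 46 + 0.4·70 = 74; r = 71 − 74 = -3
x=75: ŷ = 46 + 0.4·75 = 76; r = 78.5 − 76 = 2.5
SSE = 1 + 6.25 + 4 + 1 + 1 + 0 + 9 + 6.25 = 28.5
s = √(28.5/6) = 2.17945
r/s = -2.5 / 2.17945 = -1.147

-1.147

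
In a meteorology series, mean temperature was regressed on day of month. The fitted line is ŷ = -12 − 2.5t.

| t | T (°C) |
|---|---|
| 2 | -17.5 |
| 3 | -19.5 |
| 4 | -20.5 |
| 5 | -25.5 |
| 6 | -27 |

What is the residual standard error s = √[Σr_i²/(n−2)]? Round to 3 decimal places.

t=2: ŷ = -12 − 2.5·2 = -17; r = -17.5 − (-17) = -0.5
t=3: ŷ = -12 − 2.5·3 = -19.5; r = -19.5 − (-19.5) = 0
t=4: ŷ = -12 − 2.5·4 = -22; r = -20.5 − (-22) = 1.5
t=5: ŷ = -12 − 2.5·5 = -24.5; r = -25.5 − (-24.5) = -1
t=6: ŷ = -12 − 2.5·6 = -27; r = -27 − (-27) = 0
SSE = 0.25 + 0 + 2.25 + 1 + 0 = 3.5
s = √(3.5/3) = √1.16667 ≈ 1.080

s = 1.080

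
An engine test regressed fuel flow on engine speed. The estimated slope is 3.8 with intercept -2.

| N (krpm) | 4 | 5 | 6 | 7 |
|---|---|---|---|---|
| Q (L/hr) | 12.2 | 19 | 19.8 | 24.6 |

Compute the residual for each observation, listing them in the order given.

N=4: Q̂ = -2 + 3.8·4 = 13.2; e = 12.2 − 13.2 = -1
N=5: Q̂ = -2 + 3.8·5 = 17; e = 19 − 17 = 2
N=6: Q̂ = -2 + 3.8·6 = 20.8; e = 19.8 − 20.8 = -1
N=7: Q̂ = -2 + 3.8·7 = 24.6; e = 24.6 − 24.6 = 0

-1, 2, -1, 0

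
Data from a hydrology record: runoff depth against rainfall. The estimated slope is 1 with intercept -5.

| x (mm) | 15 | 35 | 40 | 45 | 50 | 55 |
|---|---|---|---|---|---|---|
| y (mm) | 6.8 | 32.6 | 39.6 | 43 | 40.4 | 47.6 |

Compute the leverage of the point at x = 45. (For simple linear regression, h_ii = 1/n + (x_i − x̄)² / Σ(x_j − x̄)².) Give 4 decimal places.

h = 0.1917

x̄ = (15 + 35 + 40 + 45 + 50 + 55)/6 = 40
Σ(x − x̄)² = 625 + 25 + 0 + 25 + 100 + 225 = 1000
h = 1/6 + (5)²/1000 = 0.166667 + 0.025 = 0.1917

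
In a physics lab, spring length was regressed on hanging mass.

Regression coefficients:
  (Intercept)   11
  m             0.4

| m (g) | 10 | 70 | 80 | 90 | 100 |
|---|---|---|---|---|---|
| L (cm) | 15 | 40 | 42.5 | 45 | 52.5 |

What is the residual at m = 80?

e = -0.5

L̂ = 11 + 0.4·80 = 43
e = 42.5 − 43 = -0.5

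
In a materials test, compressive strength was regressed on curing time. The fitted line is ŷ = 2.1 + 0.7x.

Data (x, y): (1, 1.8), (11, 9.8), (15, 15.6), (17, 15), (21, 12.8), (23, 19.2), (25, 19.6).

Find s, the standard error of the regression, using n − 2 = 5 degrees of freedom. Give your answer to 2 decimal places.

x=1: ŷ = 2.1 + 0.7·1 = 2.8; e = 1.8 − 2.8 = -1
x=11: ŷ = 2.1 + 0.7·11 = 9.8; e = 9.8 − 9.8 = 0
x=15: ŷ = 2.1 + 0.7·15 = 12.6; e = 15.6 − 12.6 = 3
x=17: ŷ = 2.1 + 0.7·17 = 14; e = 15 − 14 = 1
x=21: ŷ = 2.1 + 0.7·21 = 16.8; e = 12.8 − 16.8 = -4
x=23: ŷ = 2.1 + 0.7·23 = 18.2; e = 19.2 − 18.2 = 1
x=25: ŷ = 2.1 + 0.7·25 = 19.6; e = 19.6 − 19.6 = 0
SSE = 1 + 0 + 9 + 1 + 16 + 1 + 0 = 28
s = √(28/5) = √5.6 ≈ 2.37

s = 2.37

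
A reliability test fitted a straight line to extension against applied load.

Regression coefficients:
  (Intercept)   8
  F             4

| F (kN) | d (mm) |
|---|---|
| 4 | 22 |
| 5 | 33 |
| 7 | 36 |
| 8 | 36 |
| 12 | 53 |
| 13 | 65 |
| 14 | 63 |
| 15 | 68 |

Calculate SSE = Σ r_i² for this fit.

SSE = 80

F=4: d̂ = 8 + 4·4 = 24; r = 22 − 24 = -2
F=5: d̂ = 8 + 4·5 = 28; r = 33 − 28 = 5
F=7: d̂ = 8 + 4·7 = 36; r = 36 − 36 = 0
F=8: d̂ = 8 + 4·8 = 40; r = 36 − 40 = -4
F=12: d̂ = 8 + 4·12 = 56; r = 53 − 56 = -3
F=13: d̂ = 8 + 4·13 = 60; r = 65 − 60 = 5
F=14: d̂ = 8 + 4·14 = 64; r = 63 − 64 = -1
F=15: d̂ = 8 + 4·15 = 68; r = 68 − 68 = 0
SSE = 4 + 25 + 0 + 16 + 9 + 25 + 1 + 0 = 80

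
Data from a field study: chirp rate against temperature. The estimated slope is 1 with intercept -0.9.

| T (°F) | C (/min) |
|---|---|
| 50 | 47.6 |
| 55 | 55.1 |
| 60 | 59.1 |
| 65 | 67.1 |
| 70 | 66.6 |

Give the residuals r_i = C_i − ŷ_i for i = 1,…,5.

T=50: ŷ = -0.9 + 50 = 49.1; r = 47.6 − 49.1 = -1.5
T=55: ŷ = -0.9 + 55 = 54.1; r = 55.1 − 54.1 = 1
T=60: ŷ = -0.9 + 60 = 59.1; r = 59.1 − 59.1 = 0
T=65: ŷ = -0.9 + 65 = 64.1; r = 67.1 − 64.1 = 3
T=70: ŷ = -0.9 + 70 = 69.1; r = 66.6 − 69.1 = -2.5

-1.5, 1, 0, 3, -2.5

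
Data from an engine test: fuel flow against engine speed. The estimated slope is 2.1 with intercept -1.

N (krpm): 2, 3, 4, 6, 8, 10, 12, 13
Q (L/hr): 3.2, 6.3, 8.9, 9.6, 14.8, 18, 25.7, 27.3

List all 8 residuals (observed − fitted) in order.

N=2: Q̂ = -1 + 2.1·2 = 3.2; r = 3.2 − 3.2 = 0
N=3: Q̂ = -1 + 2.1·3 = 5.3; r = 6.3 − 5.3 = 1
N=4: Q̂ = -1 + 2.1·4 = 7.4; r = 8.9 − 7.4 = 1.5
N=6: Q̂ = -1 + 2.1·6 = 11.6; r = 9.6 − 11.6 = -2
N=8: Q̂ = -1 + 2.1·8 = 15.8; r = 14.8 − 15.8 = -1
N=10: Q̂ = -1 + 2.1·10 = 20; r = 18 − 20 = -2
N=12: Q̂ = -1 + 2.1·12 = 24.2; r = 25.7 − 24.2 = 1.5
N=13: Q̂ = -1 + 2.1·13 = 26.3; r = 27.3 − 26.3 = 1

0, 1, 1.5, -2, -1, -2, 1.5, 1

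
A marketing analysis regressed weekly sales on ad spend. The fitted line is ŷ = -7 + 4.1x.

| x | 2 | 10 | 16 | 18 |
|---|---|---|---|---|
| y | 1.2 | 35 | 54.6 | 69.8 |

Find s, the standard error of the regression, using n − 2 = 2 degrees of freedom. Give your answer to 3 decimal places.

x=2: ŷ = -7 + 4.1·2 = 1.2; r = 1.2 − 1.2 = 0
x=10: ŷ = -7 + 4.1·10 = 34; r = 35 − 34 = 1
x=16: ŷ = -7 + 4.1·16 = 58.6; r = 54.6 − 58.6 = -4
x=18: ŷ = -7 + 4.1·18 = 66.8; r = 69.8 − 66.8 = 3
SSE = 0 + 1 + 16 + 9 = 26
s = √(26/2) = √13 ≈ 3.606

s = 3.606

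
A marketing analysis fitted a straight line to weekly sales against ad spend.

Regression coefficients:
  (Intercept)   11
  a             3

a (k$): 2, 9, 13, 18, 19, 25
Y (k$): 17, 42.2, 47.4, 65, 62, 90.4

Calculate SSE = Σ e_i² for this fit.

a=2: ŷ = 11 + 3·2 = 17; e = 17 − 17 = 0
a=9: ŷ = 11 + 3·9 = 38; e = 42.2 − 38 = 4.2
a=13: ŷ = 11 + 3·13 = 50; e = 47.4 − 50 = -2.6
a=18: ŷ = 11 + 3·18 = 65; e = 65 − 65 = 0
a=19: ŷ = 11 + 3·19 = 68; e = 62 − 68 = -6
a=25: ŷ = 11 + 3·25 = 86; e = 90.4 − 86 = 4.4
SSE = 0 + 17.64 + 6.76 + 0 + 36 + 19.36 = 79.76

SSE = 79.76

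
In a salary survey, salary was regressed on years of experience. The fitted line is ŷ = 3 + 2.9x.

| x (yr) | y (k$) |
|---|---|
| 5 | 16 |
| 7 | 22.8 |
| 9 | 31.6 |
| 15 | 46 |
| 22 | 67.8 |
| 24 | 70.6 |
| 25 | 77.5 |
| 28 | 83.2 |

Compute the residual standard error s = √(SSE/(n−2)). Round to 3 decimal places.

x=5: ŷ = 3 + 2.9·5 = 17.5; r = 16 − 17.5 = -1.5
x=7: ŷ = 3 + 2.9·7 = 23.3; r = 22.8 − 23.3 = -0.5
x=9: ŷ = 3 + 2.9·9 = 29.1; r = 31.6 − 29.1 = 2.5
x=15: ŷ = 3 + 2.9·15 = 46.5; r = 46 − 46.5 = -0.5
x=22: ŷ = 3 + 2.9·22 = 66.8; r = 67.8 − 66.8 = 1
x=24: ŷ = 3 + 2.9·24 = 72.6; r = 70.6 − 72.6 = -2
x=25: ŷ = 3 + 2.9·25 = 75.5; r = 77.5 − 75.5 = 2
x=28: ŷ = 3 + 2.9·28 = 84.2; r = 83.2 − 84.2 = -1
SSE = 2.25 + 0.25 + 6.25 + 0.25 + 1 + 4 + 4 + 1 = 19
s = √(19/6) = √3.16667 ≈ 1.780

s = 1.780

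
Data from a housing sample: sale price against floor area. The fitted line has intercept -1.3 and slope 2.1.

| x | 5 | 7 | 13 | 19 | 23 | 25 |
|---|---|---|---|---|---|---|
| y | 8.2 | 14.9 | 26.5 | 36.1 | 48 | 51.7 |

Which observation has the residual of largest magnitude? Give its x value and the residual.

x = 19, r = -2.5

x=5: ŷ = -1.3 + 2.1·5 = 9.2; r = 8.2 − 9.2 = -1
x=7: ŷ = -1.3 + 2.1·7 = 13.4; r = 14.9 − 13.4 = 1.5
x=13: ŷ = -1.3 + 2.1·13 = 26; r = 26.5 − 26 = 0.5
x=19: ŷ = -1.3 + 2.1·19 = 38.6; r = 36.1 − 38.6 = -2.5
x=23: ŷ = -1.3 + 2.1·23 = 47; r = 48 − 47 = 1
x=25: ŷ = -1.3 + 2.1·25 = 51.2; r = 51.7 − 51.2 = 0.5
Largest |r| is 2.5 at x = 19, residual -2.5.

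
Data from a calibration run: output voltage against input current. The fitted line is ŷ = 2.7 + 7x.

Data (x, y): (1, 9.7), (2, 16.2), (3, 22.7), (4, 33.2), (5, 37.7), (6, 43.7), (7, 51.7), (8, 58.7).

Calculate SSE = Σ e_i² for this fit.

SSE = 8.5

x=1: ŷ = 2.7 + 7·1 = 9.7; e = 9.7 − 9.7 = 0
x=2: ŷ = 2.7 + 7·2 = 16.7; e = 16.2 − 16.7 = -0.5
x=3: ŷ = 2.7 + 7·3 = 23.7; e = 22.7 − 23.7 = -1
x=4: ŷ = 2.7 + 7·4 = 30.7; e = 33.2 − 30.7 = 2.5
x=5: ŷ = 2.7 + 7·5 = 37.7; e = 37.7 − 37.7 = 0
x=6: ŷ = 2.7 + 7·6 = 44.7; e = 43.7 − 44.7 = -1
x=7: ŷ = 2.7 + 7·7 = 51.7; e = 51.7 − 51.7 = 0
x=8: ŷ = 2.7 + 7·8 = 58.7; e = 58.7 − 58.7 = 0
SSE = 0 + 0.25 + 1 + 6.25 + 0 + 1 + 0 + 0 = 8.5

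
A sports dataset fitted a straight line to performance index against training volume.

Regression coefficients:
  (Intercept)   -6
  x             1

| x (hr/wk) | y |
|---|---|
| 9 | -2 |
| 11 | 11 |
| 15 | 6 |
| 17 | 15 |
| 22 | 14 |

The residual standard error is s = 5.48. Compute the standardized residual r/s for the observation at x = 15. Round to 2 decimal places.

-0.55

ŷ = -6 + 15 = 9
r = 6 − 9 = -3
r/s = -3 / 5.48 = -0.55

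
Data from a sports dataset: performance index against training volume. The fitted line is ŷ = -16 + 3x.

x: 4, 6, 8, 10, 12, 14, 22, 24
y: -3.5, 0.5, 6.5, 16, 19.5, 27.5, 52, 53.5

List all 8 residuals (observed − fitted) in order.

x=4: ŷ = -16 + 3·4 = -4; e = -3.5 − (-4) = 0.5
x=6: ŷ = -16 + 3·6 = 2; e = 0.5 − 2 = -1.5
x=8: ŷ = -16 + 3·8 = 8; e = 6.5 − 8 = -1.5
x=10: ŷ = -16 + 3·10 = 14; e = 16 − 14 = 2
x=12: ŷ = -16 + 3·12 = 20; e = 19.5 − 20 = -0.5
x=14: ŷ = -16 + 3·14 = 26; e = 27.5 − 26 = 1.5
x=22: ŷ = -16 + 3·22 = 50; e = 52 − 50 = 2
x=24: ŷ = -16 + 3·24 = 56; e = 53.5 − 56 = -2.5

0.5, -1.5, -1.5, 2, -0.5, 1.5, 2, -2.5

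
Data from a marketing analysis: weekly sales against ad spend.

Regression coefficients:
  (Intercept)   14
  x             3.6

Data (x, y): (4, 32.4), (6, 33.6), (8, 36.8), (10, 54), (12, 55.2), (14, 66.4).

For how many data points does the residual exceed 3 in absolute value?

x=4: ŷ = 14 + 3.6·4 = 28.4; r = 32.4 − 28.4 = 4
x=6: ŷ = 14 + 3.6·6 = 35.6; r = 33.6 − 35.6 = -2
x=8: ŷ = 14 + 3.6·8 = 42.8; r = 36.8 − 42.8 = -6
x=10: ŷ = 14 + 3.6·10 = 50; r = 54 − 50 = 4
x=12: ŷ = 14 + 3.6·12 = 57.2; r = 55.2 − 57.2 = -2
x=14: ŷ = 14 + 3.6·14 = 64.4; r = 66.4 − 64.4 = 2
|r| > 3: x=4 (|r|=4), x=8 (|r|=6), x=10 (|r|=4) → 3

3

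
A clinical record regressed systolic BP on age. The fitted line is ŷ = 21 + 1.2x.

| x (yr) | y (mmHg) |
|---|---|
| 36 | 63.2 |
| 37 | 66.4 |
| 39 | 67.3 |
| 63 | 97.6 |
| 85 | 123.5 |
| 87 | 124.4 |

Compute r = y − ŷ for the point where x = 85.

r = 0.5

ŷ = 21 + 1.2·85 = 123
r = 123.5 − 123 = 0.5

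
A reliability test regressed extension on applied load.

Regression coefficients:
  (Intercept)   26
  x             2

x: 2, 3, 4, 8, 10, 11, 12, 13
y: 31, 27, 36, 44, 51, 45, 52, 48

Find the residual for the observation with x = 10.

ŷ = 26 + 2·10 = 46
r = 51 − 46 = 5

r = 5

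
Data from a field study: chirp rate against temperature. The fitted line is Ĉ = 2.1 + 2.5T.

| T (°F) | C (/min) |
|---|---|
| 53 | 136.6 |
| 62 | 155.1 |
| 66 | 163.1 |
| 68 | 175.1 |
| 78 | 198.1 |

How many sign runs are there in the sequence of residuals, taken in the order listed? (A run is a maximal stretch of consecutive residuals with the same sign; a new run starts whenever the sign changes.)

3 runs

T=53: Ĉ = 2.1 + 2.5·53 = 134.6; e = 136.6 − 134.6 = 2
T=62: Ĉ = 2.1 + 2.5·62 = 157.1; e = 155.1 − 157.1 = -2
T=66: Ĉ = 2.1 + 2.5·66 = 167.1; e = 163.1 − 167.1 = -4
T=68: Ĉ = 2.1 + 2.5·68 = 172.1; e = 175.1 − 172.1 = 3
T=78: Ĉ = 2.1 + 2.5·78 = 197.1; e = 198.1 − 197.1 = 1
Signs: + − − + +
Runs: +×1, −×2, +×2 → 3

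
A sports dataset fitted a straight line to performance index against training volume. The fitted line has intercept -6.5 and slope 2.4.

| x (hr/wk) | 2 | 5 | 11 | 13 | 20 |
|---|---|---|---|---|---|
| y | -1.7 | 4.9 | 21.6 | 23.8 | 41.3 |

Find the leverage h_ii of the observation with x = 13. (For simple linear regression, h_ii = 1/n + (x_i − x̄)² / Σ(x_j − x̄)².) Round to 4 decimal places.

h = 0.2394

x̄ = (2 + 5 + 11 + 13 + 20)/5 = 10.2
Σ(x − x̄)² = 67.24 + 27.04 + 0.64 + 7.84 + 96.04 = 198.8
h = 1/5 + (2.8)²/198.8 = 0.2 + 0.0394366 = 0.2394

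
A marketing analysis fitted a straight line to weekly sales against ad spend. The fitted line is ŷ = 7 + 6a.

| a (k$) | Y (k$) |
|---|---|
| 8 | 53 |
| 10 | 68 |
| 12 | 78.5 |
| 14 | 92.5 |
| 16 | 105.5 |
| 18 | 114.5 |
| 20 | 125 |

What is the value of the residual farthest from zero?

e = 2.5

a=8: ŷ = 7 + 6·8 = 55; e = 53 − 55 = -2
a=10: ŷ = 7 + 6·10 = 67; e = 68 − 67 = 1
a=12: ŷ = 7 + 6·12 = 79; e = 78.5 − 79 = -0.5
a=14: ŷ = 7 + 6·14 = 91; e = 92.5 − 91 = 1.5
a=16: ŷ = 7 + 6·16 = 103; e = 105.5 − 103 = 2.5
a=18: ŷ = 7 + 6·18 = 115; e = 114.5 − 115 = -0.5
a=20: ŷ = 7 + 6·20 = 127; e = 125 − 127 = -2
Largest |e| is 2.5 at a = 16, residual 2.5.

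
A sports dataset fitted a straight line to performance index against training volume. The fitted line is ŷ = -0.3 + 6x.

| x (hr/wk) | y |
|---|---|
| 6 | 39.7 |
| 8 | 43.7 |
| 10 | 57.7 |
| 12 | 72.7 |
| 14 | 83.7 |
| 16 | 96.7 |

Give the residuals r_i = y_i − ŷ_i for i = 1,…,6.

x=6: ŷ = -0.3 + 6·6 = 35.7; r = 39.7 − 35.7 = 4
x=8: ŷ = -0.3 + 6·8 = 47.7; r = 43.7 − 47.7 = -4
x=10: ŷ = -0.3 + 6·10 = 59.7; r = 57.7 − 59.7 = -2
x=12: ŷ = -0.3 + 6·12 = 71.7; r = 72.7 − 71.7 = 1
x=14: ŷ = -0.3 + 6·14 = 83.7; r = 83.7 − 83.7 = 0
x=16: ŷ = -0.3 + 6·16 = 95.7; r = 96.7 − 95.7 = 1

4, -4, -2, 1, 0, 1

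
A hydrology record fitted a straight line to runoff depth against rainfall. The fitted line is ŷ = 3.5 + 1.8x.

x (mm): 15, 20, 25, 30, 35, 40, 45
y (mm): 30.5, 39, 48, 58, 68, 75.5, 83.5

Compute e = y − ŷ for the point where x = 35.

ŷ = 3.5 + 1.8·35 = 66.5
e = 68 − 66.5 = 1.5

e = 1.5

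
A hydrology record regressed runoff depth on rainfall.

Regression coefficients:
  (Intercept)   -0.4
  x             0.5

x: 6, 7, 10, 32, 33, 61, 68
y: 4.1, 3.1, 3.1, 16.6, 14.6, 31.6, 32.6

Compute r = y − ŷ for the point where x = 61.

ŷ = -0.4 + 0.5·61 = 30.1
r = 31.6 − 30.1 = 1.5

r = 1.5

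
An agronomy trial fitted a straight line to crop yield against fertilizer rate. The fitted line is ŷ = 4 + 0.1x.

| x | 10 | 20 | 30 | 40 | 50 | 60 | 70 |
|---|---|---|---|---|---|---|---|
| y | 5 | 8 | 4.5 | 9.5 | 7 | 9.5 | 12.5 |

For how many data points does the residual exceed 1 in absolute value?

x=10: ŷ = 4 + 0.1·10 = 5; e = 5 − 5 = 0
x=20: ŷ = 4 + 0.1·20 = 6; e = 8 − 6 = 2
x=30: ŷ = 4 + 0.1·30 = 7; e = 4.5 − 7 = -2.5
x=40: ŷ = 4 + 0.1·40 = 8; e = 9.5 − 8 = 1.5
x=50: ŷ = 4 + 0.1·50 = 9; e = 7 − 9 = -2
x=60: ŷ = 4 + 0.1·60 = 10; e = 9.5 − 10 = -0.5
x=70: ŷ = 4 + 0.1·70 = 11; e = 12.5 − 11 = 1.5
|e| > 1: x=20 (|e|=2), x=30 (|e|=2.5), x=40 (|e|=1.5), x=50 (|e|=2), x=70 (|e|=1.5) → 5

5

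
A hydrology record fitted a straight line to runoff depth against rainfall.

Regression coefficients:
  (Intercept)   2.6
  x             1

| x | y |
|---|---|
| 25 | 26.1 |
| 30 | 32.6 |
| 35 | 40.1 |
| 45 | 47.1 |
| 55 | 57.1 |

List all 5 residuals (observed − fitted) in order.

-1.5, 0, 2.5, -0.5, -0.5

x=25: ŷ = 2.6 + 25 = 27.6; e = 26.1 − 27.6 = -1.5
x=30: ŷ = 2.6 + 30 = 32.6; e = 32.6 − 32.6 = 0
x=35: ŷ = 2.6 + 35 = 37.6; e = 40.1 − 37.6 = 2.5
x=45: ŷ = 2.6 + 45 = 47.6; e = 47.1 − 47.6 = -0.5
x=55: ŷ = 2.6 + 55 = 57.6; e = 57.1 − 57.6 = -0.5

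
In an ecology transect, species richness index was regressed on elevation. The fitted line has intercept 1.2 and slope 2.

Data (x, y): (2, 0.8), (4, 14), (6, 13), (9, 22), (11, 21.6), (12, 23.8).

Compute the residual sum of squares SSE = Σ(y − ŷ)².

SSE = 54.8

x=2: ŷ = 1.2 + 2·2 = 5.2; r = 0.8 − 5.2 = -4.4
x=4: ŷ = 1.2 + 2·4 = 9.2; r = 14 − 9.2 = 4.8
x=6: ŷ = 1.2 + 2·6 = 13.2; r = 13 − 13.2 = -0.2
x=9: ŷ = 1.2 + 2·9 = 19.2; r = 22 − 19.2 = 2.8
x=11: ŷ = 1.2 + 2·11 = 23.2; r = 21.6 − 23.2 = -1.6
x=12: ŷ = 1.2 + 2·12 = 25.2; r = 23.8 − 25.2 = -1.4
SSE = 19.36 + 23.04 + 0.04 + 7.84 + 2.56 + 1.96 = 54.8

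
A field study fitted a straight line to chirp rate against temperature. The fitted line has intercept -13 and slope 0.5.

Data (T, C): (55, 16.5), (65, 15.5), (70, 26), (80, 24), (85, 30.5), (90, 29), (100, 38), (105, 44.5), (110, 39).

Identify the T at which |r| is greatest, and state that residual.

T=55: ŷ = -13 + 0.5·55 = 14.5; r = 16.5 − 14.5 = 2
T=65: ŷ = -13 + 0.5·65 = 19.5; r = 15.5 − 19.5 = -4
T=70: ŷ = -13 + 0.5·70 = 22; r = 26 − 22 = 4
T=80: ŷ = -13 + 0.5·80 = 27; r = 24 − 27 = -3
T=85: ŷ = -13 + 0.5·85 = 29.5; r = 30.5 − 29.5 = 1
T=90: ŷ = -13 + 0.5·90 = 32; r = 29 − 32 = -3
T=100: ŷ = -13 + 0.5·100 = 37; r = 38 − 37 = 1
T=105: ŷ = -13 + 0.5·105 = 39.5; r = 44.5 − 39.5 = 5
T=110: ŷ = -13 + 0.5·110 = 42; r = 39 − 42 = -3
Largest |r| is 5 at T = 105, residual 5.

T = 105, r = 5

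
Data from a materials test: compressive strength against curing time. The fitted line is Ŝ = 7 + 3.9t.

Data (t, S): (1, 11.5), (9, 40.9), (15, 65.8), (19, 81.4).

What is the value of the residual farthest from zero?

r = -1.2

t=1: Ŝ = 7 + 3.9·1 = 10.9; r = 11.5 − 10.9 = 0.6
t=9: Ŝ = 7 + 3.9·9 = 42.1; r = 40.9 − 42.1 = -1.2
t=15: Ŝ = 7 + 3.9·15 = 65.5; r = 65.8 − 65.5 = 0.3
t=19: Ŝ = 7 + 3.9·19 = 81.1; r = 81.4 − 81.1 = 0.3
Largest |r| is 1.2 at t = 9, residual -1.2.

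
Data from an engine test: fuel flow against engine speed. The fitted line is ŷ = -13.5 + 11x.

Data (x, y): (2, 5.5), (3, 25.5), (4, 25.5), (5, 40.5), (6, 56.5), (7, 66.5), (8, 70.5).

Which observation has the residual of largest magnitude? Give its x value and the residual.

x = 3, r = 6

x=2: ŷ = -13.5 + 11·2 = 8.5; r = 5.5 − 8.5 = -3
x=3: ŷ = -13.5 + 11·3 = 19.5; r = 25.5 − 19.5 = 6
x=4: ŷ = -13.5 + 11·4 = 30.5; r = 25.5 − 30.5 = -5
x=5: ŷ = -13.5 + 11·5 = 41.5; r = 40.5 − 41.5 = -1
x=6: ŷ = -13.5 + 11·6 = 52.5; r = 56.5 − 52.5 = 4
x=7: ŷ = -13.5 + 11·7 = 63.5; r = 66.5 − 63.5 = 3
x=8: ŷ = -13.5 + 11·8 = 74.5; r = 70.5 − 74.5 = -4
Largest |r| is 6 at x = 3, residual 6.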